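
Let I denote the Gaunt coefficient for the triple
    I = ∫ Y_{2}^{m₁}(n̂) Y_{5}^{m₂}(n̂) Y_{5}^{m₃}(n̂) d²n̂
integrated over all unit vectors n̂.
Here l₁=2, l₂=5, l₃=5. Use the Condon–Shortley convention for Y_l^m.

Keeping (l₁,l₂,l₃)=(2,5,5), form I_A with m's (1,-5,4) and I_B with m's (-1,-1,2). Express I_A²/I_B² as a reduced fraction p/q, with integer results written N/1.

l's match ⇒ only the (l;m) 3-j factors differ between A and B.
A: triangle coeff Δ(2,5,5) = 1/38610; Σ_t [0,0]: t=0:+1/80640 = 1/80640; (3j)²=9/286 [(2 5 5; 1 -5 4)], sign=-1
B: triangle coeff Δ(2,5,5) = 1/38610; Σ_t [1,2]: t=1:−1/1440 t=2:+1/2880 = -1/2880; (3j)²=7/715 [(2 5 5; -1 -1 2)], sign=+1
I_A²/I_B² = (9/286)/(7/715) = 45/14

45/14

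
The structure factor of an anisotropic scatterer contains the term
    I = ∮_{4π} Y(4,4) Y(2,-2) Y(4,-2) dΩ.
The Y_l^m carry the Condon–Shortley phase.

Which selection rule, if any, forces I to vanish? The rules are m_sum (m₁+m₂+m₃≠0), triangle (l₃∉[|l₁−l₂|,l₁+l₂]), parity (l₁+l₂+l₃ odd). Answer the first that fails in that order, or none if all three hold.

none

azimuthal sum: 4 − 2 − 2 = 0  ✓
2 ≤ 4 ≤ 6 (triangle on l)  ✓
L = 4 + 2 + 4 = 10 (even)  ✓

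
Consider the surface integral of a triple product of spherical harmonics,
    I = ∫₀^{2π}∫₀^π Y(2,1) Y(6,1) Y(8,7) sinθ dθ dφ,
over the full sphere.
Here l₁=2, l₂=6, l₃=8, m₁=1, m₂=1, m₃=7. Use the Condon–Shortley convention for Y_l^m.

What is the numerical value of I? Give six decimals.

0.000000

1 + 1 + 7 = 9 ≠ 0: azimuthal integral kills it; I = 0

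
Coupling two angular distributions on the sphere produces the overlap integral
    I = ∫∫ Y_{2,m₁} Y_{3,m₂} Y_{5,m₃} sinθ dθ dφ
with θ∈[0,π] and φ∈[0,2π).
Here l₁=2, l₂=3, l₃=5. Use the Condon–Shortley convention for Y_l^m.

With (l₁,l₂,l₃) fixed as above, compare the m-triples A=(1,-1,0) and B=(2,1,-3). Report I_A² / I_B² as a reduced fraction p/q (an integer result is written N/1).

5/7

Same 2,3,5: normalisation and zero-m 3j drop out of the ratio.
A: Δ: 0! 4! 6! / 11! → 1/2310; sum: t=0:+1/288 = 1/288; 3j²(2 3 5; 1 -1 0) = Δ·Π!·Σ² = 5/231  (sign -1)
B: Δ: 0! 4! 6! / 11! → 1/2310; sum: t=0:+1/1152 = 1/1152; 3j²(2 3 5; 2 1 -3) = Δ·Π!·Σ² = 1/33  (sign +1)
I_A²/I_B² = (5/231)/(1/33) = 5/7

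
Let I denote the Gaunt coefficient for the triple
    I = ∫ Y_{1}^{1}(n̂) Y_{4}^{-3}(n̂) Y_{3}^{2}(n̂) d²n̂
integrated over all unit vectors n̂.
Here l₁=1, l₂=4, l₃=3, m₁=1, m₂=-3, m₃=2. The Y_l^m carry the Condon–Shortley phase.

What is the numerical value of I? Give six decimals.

-0.282095

m-sum 0 ✓  L=8 even ✓  3≤3≤5 ✓
Π(2lᵢ+1) = 3×9×7 = 189
triangle coeff Δ(1,4,3) = 1/252
Σ_t [1,1]: t=1:−1/36 = -1/36
(3j)²=4/63 [(1 4 3; 0 0 0)], sign=+1
Σ_t [0,0]: t=0:+1/240 = 1/240
(3j)²=1/12 [(1 4 3; 1 -3 2)], sign=-1
⇒ 4πI² = 1/1
I = (-1)√(1/1/(4π)) = -0.28209479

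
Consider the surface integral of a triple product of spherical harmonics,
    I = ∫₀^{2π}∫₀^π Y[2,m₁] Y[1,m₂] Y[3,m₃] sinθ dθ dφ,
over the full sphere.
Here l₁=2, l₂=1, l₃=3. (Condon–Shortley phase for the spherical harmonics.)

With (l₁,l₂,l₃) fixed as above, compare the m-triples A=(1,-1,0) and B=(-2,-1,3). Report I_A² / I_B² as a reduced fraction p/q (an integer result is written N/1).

1/5

Shared (l₁,l₂,l₃)=(2,1,3): N and (l;000)² cancel in I_A²/I_B².
A: Δ = 0!·4!·2!/7! = 1/105; Racah Σ t=0..0: t=0:+1/12 = 1/12; ⇒ 3j(2 1 3; 1 -1 0)² = 1/35, sgn -1
B: Δ = 0!·4!·2!/7! = 1/105; Racah Σ t=0..0: t=0:+1/48 = 1/48; ⇒ 3j(2 1 3; -2 -1 3)² = 1/7, sgn +1
I_A²/I_B² = (1/35)/(1/7) = 1/5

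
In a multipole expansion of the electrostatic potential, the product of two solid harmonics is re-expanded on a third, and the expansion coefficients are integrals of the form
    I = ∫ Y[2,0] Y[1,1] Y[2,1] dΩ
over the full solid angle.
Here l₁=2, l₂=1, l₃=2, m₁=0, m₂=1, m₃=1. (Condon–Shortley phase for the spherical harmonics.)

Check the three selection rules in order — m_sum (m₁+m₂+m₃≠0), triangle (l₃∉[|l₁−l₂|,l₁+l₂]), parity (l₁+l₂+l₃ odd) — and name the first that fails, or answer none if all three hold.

m_sum

m₁+m₂+m₃ = 0 + 1 + 1 = 2  ✗
triangle: |2−1|=1 ≤ l₃=2 ≤ 2+1=3
parity: l₁+l₂+l₃ = 5 is odd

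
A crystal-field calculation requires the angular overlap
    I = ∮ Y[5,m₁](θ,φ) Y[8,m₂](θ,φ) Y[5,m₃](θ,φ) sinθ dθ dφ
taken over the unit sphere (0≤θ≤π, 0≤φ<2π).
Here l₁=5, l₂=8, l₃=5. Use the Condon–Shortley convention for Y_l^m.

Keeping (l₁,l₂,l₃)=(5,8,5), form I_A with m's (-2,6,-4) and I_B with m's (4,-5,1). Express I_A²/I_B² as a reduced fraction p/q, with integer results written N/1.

1/24

Shared (l₁,l₂,l₃)=(5,8,5): N and (l;000)² cancel in I_A²/I_B².
A: Δ = 8!·2!·8!/19! = 1/37413090; Racah Σ t=6..7: t=6:+1/58060800 t=7:−1/50803200 = -1/406425600; ⇒ 3j(5 8 5; -2 6 -4)² = 1/3230, sgn +1
B: Δ = 8!·2!·8!/19! = 1/37413090; Racah Σ t=0..1: t=0:+1/29030400 t=1:−1/14515200 = -1/29030400; ⇒ 3j(5 8 5; 4 -5 1)² = 12/1615, sgn -1
I_A²/I_B² = (1/3230)/(12/1615) = 1/24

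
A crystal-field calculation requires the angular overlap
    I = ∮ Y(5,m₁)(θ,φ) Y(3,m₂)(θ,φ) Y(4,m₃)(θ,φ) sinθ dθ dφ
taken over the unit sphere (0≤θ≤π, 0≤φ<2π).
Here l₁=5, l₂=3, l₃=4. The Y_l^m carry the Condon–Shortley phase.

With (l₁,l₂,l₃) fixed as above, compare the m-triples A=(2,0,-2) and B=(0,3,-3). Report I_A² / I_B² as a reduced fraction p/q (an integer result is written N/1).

4/75

Shared (l₁,l₂,l₃)=(5,3,4): N and (l;000)² cancel in I_A²/I_B².
A: Δ = 4!·6!·2!/13! = 1/180180; Racah Σ t=1..3: t=1:−1/576 t=2:+1/480 t=3:−1/8640 = 1/4320; ⇒ 3j(5 3 4; 2 0 -2)² = 1/2145, sgn +1
B: Δ = 4!·6!·2!/13! = 1/180180; Racah Σ t=4..4: t=4:+1/5760 = 1/5760; ⇒ 3j(5 3 4; 0 3 -3)² = 5/572, sgn -1
I_A²/I_B² = (1/2145)/(5/572) = 4/75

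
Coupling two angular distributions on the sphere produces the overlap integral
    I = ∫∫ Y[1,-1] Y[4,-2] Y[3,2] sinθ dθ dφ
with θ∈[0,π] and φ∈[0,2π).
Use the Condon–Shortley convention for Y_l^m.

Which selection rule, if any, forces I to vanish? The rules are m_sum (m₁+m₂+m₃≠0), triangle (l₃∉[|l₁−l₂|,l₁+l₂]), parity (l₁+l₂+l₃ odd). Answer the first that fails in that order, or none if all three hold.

m_sum

m₁+m₂+m₃ = -1 − 2 + 2 = -1  ✗
triangle: |1−4|=3 ≤ l₃=3 ≤ 1+4=5
parity: l₁+l₂+l₃ = 8 is even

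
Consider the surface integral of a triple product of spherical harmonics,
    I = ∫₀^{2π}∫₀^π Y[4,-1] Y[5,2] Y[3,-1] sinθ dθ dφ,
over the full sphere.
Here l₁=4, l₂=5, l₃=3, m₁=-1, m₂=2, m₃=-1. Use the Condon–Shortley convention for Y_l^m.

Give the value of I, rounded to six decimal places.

0.148044

m-sum 0 ✓  L=12 even ✓  1≤3≤9 ✓
Π(2lᵢ+1) = 9×11×7 = 693
triangle coeff Δ(4,5,3) = 1/180180
Σ_t [2,4]: t=2:+1/576 t=3:−1/144 t=4:+1/576 = -1/288
(3j)²=20/1001 [(4 5 3; 0 0 0)], sign=+1
Σ_t [3,5]: t=3:−1/1728 t=4:+1/288 t=5:−1/960 = 1/540
(3j)²=128/6435 [(4 5 3; -1 2 -1)], sign=+1
⇒ 4πI² = 512/1859
I = (+1)√(512/1859/(4π)) = 0.14804384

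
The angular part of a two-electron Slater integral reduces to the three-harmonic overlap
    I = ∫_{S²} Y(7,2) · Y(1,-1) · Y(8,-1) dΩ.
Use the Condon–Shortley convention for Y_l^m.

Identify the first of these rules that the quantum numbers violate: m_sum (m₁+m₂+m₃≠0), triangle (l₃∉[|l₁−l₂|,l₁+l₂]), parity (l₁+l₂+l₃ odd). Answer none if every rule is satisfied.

none

m₁+m₂+m₃ = 2 − 1 − 1 = 0  ✓
triangle: |7−1|=6 ≤ l₃=8 ≤ 7+1=8  ✓
parity: l₁+l₂+l₃ = 16 is even  ✓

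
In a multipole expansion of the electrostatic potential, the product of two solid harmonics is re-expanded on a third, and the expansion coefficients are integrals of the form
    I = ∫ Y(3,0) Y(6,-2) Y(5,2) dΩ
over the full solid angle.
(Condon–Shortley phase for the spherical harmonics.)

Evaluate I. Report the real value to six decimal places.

0.058844

Checks pass: Σm=0; 14 even; l₃=5∈[3,9].
(2·3+1)(2·6+1)(2·5+1) = 1001
Δ: 4! 2! 8! / 15! → 1/675675
sum: t=1:−1/8640 t=2:+1/2304 t=3:−1/8640 = 7/34560
3j²(3 6 5; 0 0 0) = Δ·Π!·Σ² = 7/429  (sign -1)
sum: t=1:−1/8640 t=2:+1/5760 t=3:−1/60480 = 1/24192
3j²(3 6 5; 0 -2 2) = Δ·Π!·Σ² = 8/3003  (sign -1)
combine: 4πI² = 1001·7/429·8/3003 = 56/1287
take √, sign +1: I = 0.05884368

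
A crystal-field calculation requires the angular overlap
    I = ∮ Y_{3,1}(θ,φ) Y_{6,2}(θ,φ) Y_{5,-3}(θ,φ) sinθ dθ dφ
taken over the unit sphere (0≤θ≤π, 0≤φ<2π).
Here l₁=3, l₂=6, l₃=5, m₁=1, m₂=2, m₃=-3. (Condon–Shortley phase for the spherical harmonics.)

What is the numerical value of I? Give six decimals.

Rules hold: Σm=0, L=14 even, 3≤5≤9.
N = 7·13·11 = 1001
Δ = 4!·2!·8!/15! = 1/675675
Racah Σ t=1..3: t=1:−1/8640 t=2:+1/2304 t=3:−1/8640 = 7/34560
⇒ 3j(3 6 5; 0 0 0)² = 7/429, sgn -1
Racah Σ t=0..2: t=0:+1/1935360 t=1:−1/30240 t=2:+1/11520 = 1/18432
⇒ 3j(3 6 5; 1 2 -3)² = 7/429, sgn +1
4πI² = N·(3j₀)²·(3jₘ)² = 343/1287
I = -1·√(0.266511/4π) = -0.14563067

-0.145631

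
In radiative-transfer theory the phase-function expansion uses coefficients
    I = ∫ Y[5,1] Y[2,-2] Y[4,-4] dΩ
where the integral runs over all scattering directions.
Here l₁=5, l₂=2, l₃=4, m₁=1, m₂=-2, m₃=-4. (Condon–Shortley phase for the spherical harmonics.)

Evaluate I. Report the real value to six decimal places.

m-sum = 1 − 2 − 4 = -5 ≠ 0 ⇒ I = 0

0.000000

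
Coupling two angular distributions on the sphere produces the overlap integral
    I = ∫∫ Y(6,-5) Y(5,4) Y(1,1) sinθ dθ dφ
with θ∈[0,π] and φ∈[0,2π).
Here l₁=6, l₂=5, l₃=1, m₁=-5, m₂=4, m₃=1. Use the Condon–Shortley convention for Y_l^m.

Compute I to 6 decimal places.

-0.303018

m-sum 0 ✓  L=12 even ✓  1≤1≤11 ✓
Π(2lᵢ+1) = 13×11×3 = 429
triangle coeff Δ(6,5,1) = 1/858
Σ_t [5,5]: t=5:−1/14400 = -1/14400
(3j)²=6/143 [(6 5 1; 0 0 0)], sign=+1
Σ_t [9,9]: t=9:−1/725760 = -1/725760
(3j)²=5/78 [(6 5 1; -5 4 1)], sign=-1
⇒ 4πI² = 15/13
I = (-1)√(15/13/(4π)) = -0.30301841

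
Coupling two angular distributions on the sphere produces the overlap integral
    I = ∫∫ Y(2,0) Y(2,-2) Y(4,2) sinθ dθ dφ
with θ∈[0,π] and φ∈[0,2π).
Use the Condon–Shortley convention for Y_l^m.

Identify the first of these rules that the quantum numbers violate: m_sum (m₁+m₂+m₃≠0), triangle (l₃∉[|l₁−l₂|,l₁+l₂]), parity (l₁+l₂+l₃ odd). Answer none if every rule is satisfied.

none

azimuthal sum: 0 − 2 + 2 = 0  ✓
0 ≤ 4 ≤ 4 (triangle on l)  ✓
L = 2 + 2 + 4 = 8 (even)  ✓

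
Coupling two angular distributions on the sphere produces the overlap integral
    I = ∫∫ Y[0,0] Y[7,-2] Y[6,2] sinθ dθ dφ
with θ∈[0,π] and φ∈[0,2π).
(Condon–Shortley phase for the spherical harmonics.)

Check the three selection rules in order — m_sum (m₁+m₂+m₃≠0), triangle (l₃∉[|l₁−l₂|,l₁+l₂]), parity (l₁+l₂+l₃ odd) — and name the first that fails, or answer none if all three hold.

Σmᵢ = 0  ✓
l₃∈[|l₁−l₂|,l₁+l₂]=[7,7], have l₃=6  ✗
Σlᵢ = 13 ⇒ odd

triangle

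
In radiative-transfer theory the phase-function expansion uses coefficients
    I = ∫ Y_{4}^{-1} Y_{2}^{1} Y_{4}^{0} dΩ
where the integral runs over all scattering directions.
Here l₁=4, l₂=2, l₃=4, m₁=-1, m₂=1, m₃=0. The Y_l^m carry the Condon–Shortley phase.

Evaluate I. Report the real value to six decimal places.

-0.044869

Rules hold: Σm=0, L=10 even, 2≤4≤6.
N = 9·5·9 = 405
Δ = 2!·6!·2!/11! = 1/13860
Racah Σ t=0..2: t=0:+1/192 t=1:−1/36 t=2:+1/192 = -5/288
⇒ 3j(4 2 4; 0 0 0)² = 20/693, sgn -1
Racah Σ t=1..2: t=1:−1/96 t=2:+1/72 = 1/288
⇒ 3j(4 2 4; -1 1 0)² = 1/462, sgn +1
4πI² = N·(3j₀)²·(3jₘ)² = 150/5929
I = -1·√(0.0252994/4π) = -0.04486937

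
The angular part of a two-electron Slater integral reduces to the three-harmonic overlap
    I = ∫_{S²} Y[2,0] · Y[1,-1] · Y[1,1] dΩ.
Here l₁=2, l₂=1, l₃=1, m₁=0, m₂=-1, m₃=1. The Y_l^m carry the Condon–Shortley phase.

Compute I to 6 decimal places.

0.126157

Rules hold: Σm=0, L=4 even, 1≤1≤3.
N = 5·3·3 = 45
Δ = 2!·2!·0!/5! = 1/30
Racah Σ t=1..1: t=1:−1/1 = -1/1
⇒ 3j(2 1 1; 0 0 0)² = 2/15, sgn +1
Racah Σ t=0..0: t=0:+1/4 = 1/4
⇒ 3j(2 1 1; 0 -1 1)² = 1/30, sgn +1
4πI² = N·(3j₀)²·(3jₘ)² = 1/5
I = +1·√(0.2/4π) = 0.12615663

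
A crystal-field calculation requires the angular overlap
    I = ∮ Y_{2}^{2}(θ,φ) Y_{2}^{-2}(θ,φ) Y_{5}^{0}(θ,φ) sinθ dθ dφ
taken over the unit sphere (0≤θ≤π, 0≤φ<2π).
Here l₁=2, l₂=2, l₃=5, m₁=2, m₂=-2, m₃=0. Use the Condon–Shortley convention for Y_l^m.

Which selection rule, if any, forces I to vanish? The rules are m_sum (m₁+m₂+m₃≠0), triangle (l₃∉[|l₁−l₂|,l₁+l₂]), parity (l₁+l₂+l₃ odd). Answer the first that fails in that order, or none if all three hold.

Σmᵢ = 0  ✓
l₃∈[|l₁−l₂|,l₁+l₂]=[0,4], have l₃=5  ✗
Σlᵢ = 9 ⇒ odd

triangle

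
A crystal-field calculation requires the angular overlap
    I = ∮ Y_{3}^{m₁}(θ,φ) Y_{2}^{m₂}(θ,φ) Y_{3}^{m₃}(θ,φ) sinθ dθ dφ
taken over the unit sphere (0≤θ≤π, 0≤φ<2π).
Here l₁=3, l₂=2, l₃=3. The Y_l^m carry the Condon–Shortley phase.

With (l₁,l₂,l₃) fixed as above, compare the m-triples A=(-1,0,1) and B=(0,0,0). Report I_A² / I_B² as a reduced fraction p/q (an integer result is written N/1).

Same 3,2,3: normalisation and zero-m 3j drop out of the ratio.
A: Δ: 2! 4! 2! / 9! → 1/3780; sum: t=0:+1/96 t=1:−1/6 t=2:+1/16 = -3/32; 3j²(3 2 3; -1 0 1) = Δ·Π!·Σ² = 3/140  (sign -1)
B: Δ: 2! 4! 2! / 9! → 1/3780; sum: t=0:+1/24 t=1:−1/4 t=2:+1/24 = -1/6; 3j²(3 2 3; 0 0 0) = Δ·Π!·Σ² = 4/105  (sign +1)
I_A²/I_B² = (3/140)/(4/105) = 9/16

9/16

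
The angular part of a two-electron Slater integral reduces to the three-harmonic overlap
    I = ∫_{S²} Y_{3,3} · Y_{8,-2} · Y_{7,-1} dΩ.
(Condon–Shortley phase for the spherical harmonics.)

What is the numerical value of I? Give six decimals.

m-sum 0 ✓  L=18 even ✓  5≤7≤11 ✓
Π(2lᵢ+1) = 7×17×15 = 1785
triangle coeff Δ(3,8,7) = 1/5290740
Σ_t [1,3]: t=1:−1/7257600 t=2:+1/2073600 t=3:−1/7257600 = 1/4838400
(3j)²=252/20995 [(3 8 7; 0 0 0)], sign=-1
Σ_t [0,0]: t=0:+1/24883200 = 1/24883200
(3j)²=70/4199 [(3 8 7; 3 -2 -1)], sign=+1
⇒ 4πI² = 370440/1037153
I = (-1)√(370440/1037153/(4π)) = -0.16859030

-0.168590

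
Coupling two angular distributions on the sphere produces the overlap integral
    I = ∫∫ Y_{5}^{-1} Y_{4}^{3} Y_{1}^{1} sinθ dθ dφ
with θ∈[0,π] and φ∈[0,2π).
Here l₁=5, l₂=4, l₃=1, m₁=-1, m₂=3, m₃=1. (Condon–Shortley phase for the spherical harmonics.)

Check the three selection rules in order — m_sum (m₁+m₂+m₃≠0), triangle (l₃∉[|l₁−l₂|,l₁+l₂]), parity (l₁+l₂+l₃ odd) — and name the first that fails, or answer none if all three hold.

m_sum

Σmᵢ = 3  ✗
l₃∈[|l₁−l₂|,l₁+l₂]=[1,9], have l₃=1
Σlᵢ = 10 ⇒ even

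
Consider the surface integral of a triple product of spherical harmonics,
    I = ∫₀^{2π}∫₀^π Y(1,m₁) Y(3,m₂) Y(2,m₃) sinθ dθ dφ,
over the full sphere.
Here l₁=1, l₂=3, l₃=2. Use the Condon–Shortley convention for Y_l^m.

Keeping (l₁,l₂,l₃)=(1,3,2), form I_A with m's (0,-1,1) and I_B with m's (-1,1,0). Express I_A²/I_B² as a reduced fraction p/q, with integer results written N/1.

l's match ⇒ only the (l;m) 3-j factors differ between A and B.
A: triangle coeff Δ(1,3,2) = 1/105; Σ_t [1,1]: t=1:−1/6 = -1/6; (3j)²=8/105 [(1 3 2; 0 -1 1)], sign=+1
B: triangle coeff Δ(1,3,2) = 1/105; Σ_t [2,2]: t=2:+1/8 = 1/8; (3j)²=2/35 [(1 3 2; -1 1 0)], sign=+1
I_A²/I_B² = (8/105)/(2/35) = 4/3

4/3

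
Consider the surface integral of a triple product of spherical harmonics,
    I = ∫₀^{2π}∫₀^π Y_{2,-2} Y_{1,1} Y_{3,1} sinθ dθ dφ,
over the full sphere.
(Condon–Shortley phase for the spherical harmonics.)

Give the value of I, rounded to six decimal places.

Rules hold: Σm=0, L=6 even, 1≤3≤3.
N = 5·3·7 = 105
Δ = 0!·4!·2!/7! = 1/105
Racah Σ t=0..0: t=0:+1/4 = 1/4
⇒ 3j(2 1 3; 0 0 0)² = 3/35, sgn -1
Racah Σ t=0..0: t=0:+1/48 = 1/48
⇒ 3j(2 1 3; -2 1 1)² = 1/105, sgn +1
4πI² = N·(3j₀)²·(3jₘ)² = 3/35
I = -1·√(0.0857143/4π) = -0.08258890

-0.082589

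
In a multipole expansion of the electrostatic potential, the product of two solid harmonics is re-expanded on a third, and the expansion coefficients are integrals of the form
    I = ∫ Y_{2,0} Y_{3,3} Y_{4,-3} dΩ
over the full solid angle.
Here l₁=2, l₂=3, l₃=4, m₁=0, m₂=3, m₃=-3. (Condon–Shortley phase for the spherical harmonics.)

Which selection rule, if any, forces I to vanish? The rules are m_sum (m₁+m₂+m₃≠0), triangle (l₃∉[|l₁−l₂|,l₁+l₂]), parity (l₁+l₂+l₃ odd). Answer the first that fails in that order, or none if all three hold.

parity

Σmᵢ = 0  ✓
l₃∈[|l₁−l₂|,l₁+l₂]=[1,5], have l₃=4  ✓
Σlᵢ = 9 ⇒ odd  ✗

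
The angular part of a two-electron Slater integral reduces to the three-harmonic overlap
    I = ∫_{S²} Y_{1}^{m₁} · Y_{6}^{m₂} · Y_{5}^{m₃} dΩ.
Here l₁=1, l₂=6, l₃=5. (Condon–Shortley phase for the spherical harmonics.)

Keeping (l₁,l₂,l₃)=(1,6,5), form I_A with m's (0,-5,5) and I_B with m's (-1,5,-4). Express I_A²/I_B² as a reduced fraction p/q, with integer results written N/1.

1/5

Shared (l₁,l₂,l₃)=(1,6,5): N and (l;000)² cancel in I_A²/I_B².
A: Δ = 2!·0!·10!/13! = 1/858; Racah Σ t=1..1: t=1:−1/3628800 = -1/3628800; ⇒ 3j(1 6 5; 0 -5 5)² = 1/78, sgn -1
B: Δ = 2!·0!·10!/13! = 1/858; Racah Σ t=2..2: t=2:+1/725760 = 1/725760; ⇒ 3j(1 6 5; -1 5 -4)² = 5/78, sgn -1
I_A²/I_B² = (1/78)/(5/78) = 1/5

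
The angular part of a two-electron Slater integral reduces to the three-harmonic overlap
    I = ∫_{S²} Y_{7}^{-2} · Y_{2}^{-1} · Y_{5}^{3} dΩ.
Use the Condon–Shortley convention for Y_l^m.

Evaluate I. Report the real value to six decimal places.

0.107507

m-sum 0 ✓  L=14 even ✓  5≤5≤9 ✓
Π(2lᵢ+1) = 15×5×11 = 825
triangle coeff Δ(7,2,5) = 1/15015
Σ_t [2,2]: t=2:+1/57600 = 1/57600
(3j)²=21/715 [(7 2 5; 0 0 0)], sign=-1
Σ_t [1,1]: t=1:−1/483840 = -1/483840
(3j)²=6/1001 [(7 2 5; -2 -1 3)], sign=-1
⇒ 4πI² = 270/1859
I = (+1)√(270/1859/(4π)) = 0.10750713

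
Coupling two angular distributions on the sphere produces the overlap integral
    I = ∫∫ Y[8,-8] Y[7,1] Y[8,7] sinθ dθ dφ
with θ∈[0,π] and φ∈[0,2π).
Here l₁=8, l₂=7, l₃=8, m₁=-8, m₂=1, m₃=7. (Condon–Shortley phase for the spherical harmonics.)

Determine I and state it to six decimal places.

0.000000

Σlᵢ=23 odd — θ-integrand is odd under cosθ→−cosθ; I=0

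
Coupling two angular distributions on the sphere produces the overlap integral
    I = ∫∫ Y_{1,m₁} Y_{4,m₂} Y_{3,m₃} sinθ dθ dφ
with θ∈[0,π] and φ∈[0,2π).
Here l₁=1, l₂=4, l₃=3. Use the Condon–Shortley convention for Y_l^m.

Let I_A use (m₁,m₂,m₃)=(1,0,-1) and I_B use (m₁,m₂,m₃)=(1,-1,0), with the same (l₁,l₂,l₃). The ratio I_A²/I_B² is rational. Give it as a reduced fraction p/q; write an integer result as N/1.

Same 1,4,3: normalisation and zero-m 3j drop out of the ratio.
A: Δ: 2! 0! 6! / 9! → 1/252; sum: t=0:+1/96 = 1/96; 3j²(1 4 3; 1 0 -1) = Δ·Π!·Σ² = 1/42  (sign +1)
B: Δ: 2! 0! 6! / 9! → 1/252; sum: t=0:+1/72 = 1/72; 3j²(1 4 3; 1 -1 0) = Δ·Π!·Σ² = 5/126  (sign -1)
I_A²/I_B² = (1/42)/(5/126) = 3/5

3/5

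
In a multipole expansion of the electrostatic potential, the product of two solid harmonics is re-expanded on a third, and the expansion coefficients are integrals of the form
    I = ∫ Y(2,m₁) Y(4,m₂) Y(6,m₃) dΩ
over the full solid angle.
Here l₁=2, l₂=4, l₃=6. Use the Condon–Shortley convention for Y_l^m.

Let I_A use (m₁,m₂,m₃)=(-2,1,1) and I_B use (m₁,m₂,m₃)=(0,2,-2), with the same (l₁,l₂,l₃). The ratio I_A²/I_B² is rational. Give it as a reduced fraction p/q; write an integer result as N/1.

5/24

Same 2,4,6: normalisation and zero-m 3j drop out of the ratio.
A: Δ: 0! 4! 8! / 13! → 1/6435; sum: t=0:+1/17280 = 1/17280; 3j²(2 4 6; -2 1 1) = Δ·Π!·Σ² = 7/1287  (sign -1)
B: Δ: 0! 4! 8! / 13! → 1/6435; sum: t=0:+1/5760 = 1/5760; 3j²(2 4 6; 0 2 -2) = Δ·Π!·Σ² = 56/2145  (sign +1)
I_A²/I_B² = (7/1287)/(56/2145) = 5/24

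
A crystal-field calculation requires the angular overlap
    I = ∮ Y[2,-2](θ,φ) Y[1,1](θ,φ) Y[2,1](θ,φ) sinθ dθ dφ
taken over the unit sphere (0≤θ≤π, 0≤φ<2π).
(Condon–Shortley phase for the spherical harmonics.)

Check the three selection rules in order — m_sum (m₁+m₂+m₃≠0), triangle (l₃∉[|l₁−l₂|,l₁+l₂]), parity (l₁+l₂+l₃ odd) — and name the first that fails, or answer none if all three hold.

parity

m₁+m₂+m₃ = -2 + 1 + 1 = 0  ✓
triangle: |2−1|=1 ≤ l₃=2 ≤ 2+1=3  ✓
parity: l₁+l₂+l₃ = 5 is odd  ✗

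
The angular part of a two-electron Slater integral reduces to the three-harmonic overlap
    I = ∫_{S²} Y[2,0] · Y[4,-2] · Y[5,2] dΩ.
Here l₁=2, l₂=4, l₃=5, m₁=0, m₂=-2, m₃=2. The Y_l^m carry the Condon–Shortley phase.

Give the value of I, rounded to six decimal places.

0.000000

L=11 odd ⇒ parity kills the (l;000) factor ⇒ I = 0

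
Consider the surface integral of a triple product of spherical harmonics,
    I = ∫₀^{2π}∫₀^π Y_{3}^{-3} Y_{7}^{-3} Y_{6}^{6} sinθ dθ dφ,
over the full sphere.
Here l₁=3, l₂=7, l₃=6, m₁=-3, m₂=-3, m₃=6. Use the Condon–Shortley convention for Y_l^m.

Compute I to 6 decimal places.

0.026979

Rules hold: Σm=0, L=16 even, 4≤6≤10.
N = 7·15·13 = 1365
Δ = 4!·2!·10!/17! = 1/2042040
Racah Σ t=1..3: t=1:−1/207360 t=2:+1/57600 t=3:−1/207360 = 1/129600
⇒ 3j(3 7 6; 0 0 0)² = 168/12155, sgn +1
Racah Σ t=4..4: t=4:+1/174182400 = 1/174182400
⇒ 3j(3 7 6; -3 -3 6)² = 3/6188, sgn +1
4πI² = N·(3j₀)²·(3jₘ)² = 378/41327
I = +1·√(0.00914656/4π) = 0.02697889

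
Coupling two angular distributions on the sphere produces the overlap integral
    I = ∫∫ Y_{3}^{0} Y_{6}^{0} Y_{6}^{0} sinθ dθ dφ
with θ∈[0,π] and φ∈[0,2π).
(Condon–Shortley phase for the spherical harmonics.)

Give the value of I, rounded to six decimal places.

L=15 odd ⇒ parity kills the (l;000) factor ⇒ I = 0

0.000000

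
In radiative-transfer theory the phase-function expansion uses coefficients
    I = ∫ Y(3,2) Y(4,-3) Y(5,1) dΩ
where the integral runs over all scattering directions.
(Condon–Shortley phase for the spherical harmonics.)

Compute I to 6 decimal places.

0.160929

m-sum 0 ✓  L=12 even ✓  1≤5≤7 ✓
Π(2lᵢ+1) = 7×9×11 = 693
triangle coeff Δ(3,4,5) = 1/180180
Σ_t [0,2]: t=0:+1/576 t=1:−1/144 t=2:+1/576 = -1/288
(3j)²=20/1001 [(3 4 5; 0 0 0)], sign=+1
Σ_t [0,1]: t=0:+1/1440 t=1:−1/17280 = 11/17280
(3j)²=11/468 [(3 4 5; 2 -3 1)], sign=+1
⇒ 4πI² = 55/169
I = (+1)√(55/169/(4π)) = 0.16092854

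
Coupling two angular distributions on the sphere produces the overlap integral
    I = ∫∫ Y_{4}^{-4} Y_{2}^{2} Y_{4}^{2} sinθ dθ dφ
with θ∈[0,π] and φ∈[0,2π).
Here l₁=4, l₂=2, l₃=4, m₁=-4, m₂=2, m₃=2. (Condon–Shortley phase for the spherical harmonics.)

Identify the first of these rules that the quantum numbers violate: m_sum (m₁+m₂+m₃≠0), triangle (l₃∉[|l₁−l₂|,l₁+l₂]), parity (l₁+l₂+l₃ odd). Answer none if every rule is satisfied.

none

Σmᵢ = 0  ✓
l₃∈[|l₁−l₂|,l₁+l₂]=[2,6], have l₃=4  ✓
Σlᵢ = 10 ⇒ even  ✓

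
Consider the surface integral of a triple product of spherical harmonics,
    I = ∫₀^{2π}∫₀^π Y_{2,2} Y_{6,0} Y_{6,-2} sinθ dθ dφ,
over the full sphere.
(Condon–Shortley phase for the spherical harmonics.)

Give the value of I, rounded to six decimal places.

Rules hold: Σm=0, L=14 even, 4≤6≤8.
N = 5·13·13 = 845
Δ = 2!·2!·10!/15! = 1/90090
Racah Σ t=0..2: t=0:+1/69120 t=1:−1/14400 t=2:+1/69120 = -7/172800
⇒ 3j(2 6 6; 0 0 0)² = 14/715, sgn -1
Racah Σ t=0..0: t=0:+1/69120 = 1/69120
⇒ 3j(2 6 6; 2 0 -2)² = 4/143, sgn +1
4πI² = N·(3j₀)²·(3jₘ)² = 56/121
I = -1·√(0.46281/4π) = -0.19190947

-0.191909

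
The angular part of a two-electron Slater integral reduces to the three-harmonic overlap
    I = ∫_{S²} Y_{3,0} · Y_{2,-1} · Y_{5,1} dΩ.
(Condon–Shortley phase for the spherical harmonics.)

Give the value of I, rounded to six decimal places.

-0.214318

Checks pass: Σm=0; 10 even; l₃=5∈[1,5].
(2·3+1)(2·2+1)(2·5+1) = 385
Δ: 0! 6! 4! / 11! → 1/2310
sum: t=0:+1/144 = 1/144
3j²(3 2 5; 0 0 0) = Δ·Π!·Σ² = 10/231  (sign -1)
sum: t=0:+1/216 = 1/216
3j²(3 2 5; 0 -1 1) = Δ·Π!·Σ² = 8/231  (sign +1)
combine: 4πI² = 385·10/231·8/231 = 400/693
take √, sign -1: I = -0.21431790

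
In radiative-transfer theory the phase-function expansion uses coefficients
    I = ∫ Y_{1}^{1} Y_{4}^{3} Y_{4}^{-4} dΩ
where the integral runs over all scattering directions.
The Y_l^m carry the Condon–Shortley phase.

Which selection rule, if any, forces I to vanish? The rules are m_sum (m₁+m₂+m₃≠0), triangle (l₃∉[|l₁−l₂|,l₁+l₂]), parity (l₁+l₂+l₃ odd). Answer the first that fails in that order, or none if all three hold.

azimuthal sum: 1 + 3 − 4 = 0  ✓
3 ≤ 4 ≤ 5 (triangle on l)  ✓
L = 1 + 4 + 4 = 9 (odd)  ✗

parity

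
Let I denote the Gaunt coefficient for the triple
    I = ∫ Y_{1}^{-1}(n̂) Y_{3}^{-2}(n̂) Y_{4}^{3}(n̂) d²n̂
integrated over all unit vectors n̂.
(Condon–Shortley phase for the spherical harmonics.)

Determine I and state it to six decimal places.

m-sum 0 ✓  L=8 even ✓  2≤4≤4 ✓
Π(2lᵢ+1) = 3×7×9 = 189
triangle coeff Δ(1,3,4) = 1/252
Σ_t [0,0]: t=0:+1/36 = 1/36
(3j)²=4/63 [(1 3 4; 0 0 0)], sign=+1
Σ_t [0,0]: t=0:+1/240 = 1/240
(3j)²=1/12 [(1 3 4; -1 -2 3)], sign=-1
⇒ 4πI² = 1/1
I = (-1)√(1/1/(4π)) = -0.28209479

-0.282095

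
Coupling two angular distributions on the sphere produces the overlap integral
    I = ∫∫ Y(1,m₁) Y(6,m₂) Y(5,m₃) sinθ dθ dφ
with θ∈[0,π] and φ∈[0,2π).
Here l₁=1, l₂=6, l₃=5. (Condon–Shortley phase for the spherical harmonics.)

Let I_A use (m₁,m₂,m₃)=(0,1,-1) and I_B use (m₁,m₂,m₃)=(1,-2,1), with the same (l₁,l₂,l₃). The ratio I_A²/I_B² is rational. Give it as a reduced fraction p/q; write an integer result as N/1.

5/4

Same 1,6,5: normalisation and zero-m 3j drop out of the ratio.
A: Δ: 2! 0! 10! / 13! → 1/858; sum: t=1:−1/17280 = -1/17280; 3j²(1 6 5; 0 1 -1) = Δ·Π!·Σ² = 35/858  (sign -1)
B: Δ: 2! 0! 10! / 13! → 1/858; sum: t=0:+1/34560 = 1/34560; 3j²(1 6 5; 1 -2 1) = Δ·Π!·Σ² = 14/429  (sign +1)
I_A²/I_B² = (35/858)/(14/429) = 5/4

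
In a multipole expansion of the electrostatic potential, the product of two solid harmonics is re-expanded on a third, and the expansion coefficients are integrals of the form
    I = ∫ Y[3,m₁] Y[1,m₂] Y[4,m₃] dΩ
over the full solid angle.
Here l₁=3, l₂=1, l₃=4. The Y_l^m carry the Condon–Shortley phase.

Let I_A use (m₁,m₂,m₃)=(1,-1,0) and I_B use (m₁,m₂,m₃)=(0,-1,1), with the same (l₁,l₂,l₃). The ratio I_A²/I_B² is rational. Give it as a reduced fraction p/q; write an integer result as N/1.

Same 3,1,4: normalisation and zero-m 3j drop out of the ratio.
A: Δ: 0! 6! 2! / 9! → 1/252; sum: t=0:+1/96 = 1/96; 3j²(3 1 4; 1 -1 0) = Δ·Π!·Σ² = 1/42  (sign +1)
B: Δ: 0! 6! 2! / 9! → 1/252; sum: t=0:+1/72 = 1/72; 3j²(3 1 4; 0 -1 1) = Δ·Π!·Σ² = 5/126  (sign -1)
I_A²/I_B² = (1/42)/(5/126) = 3/5

3/5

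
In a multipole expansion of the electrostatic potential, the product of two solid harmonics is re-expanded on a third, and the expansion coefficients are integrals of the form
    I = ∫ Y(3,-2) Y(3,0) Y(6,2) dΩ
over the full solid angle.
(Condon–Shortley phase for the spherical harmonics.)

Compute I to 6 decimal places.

0.177420

Checks pass: Σm=0; 12 even; l₃=6∈[0,6].
(2·3+1)(2·3+1)(2·6+1) = 637
Δ: 0! 6! 6! / 13! → 1/12012
sum: t=0:+1/1296 = 1/1296
3j²(3 3 6; 0 0 0) = Δ·Π!·Σ² = 100/3003  (sign +1)
sum: t=0:+1/4320 = 1/4320
3j²(3 3 6; -2 0 2) = Δ·Π!·Σ² = 8/429  (sign +1)
combine: 4πI² = 637·100/3003·8/429 = 5600/14157
take √, sign +1: I = 0.17742036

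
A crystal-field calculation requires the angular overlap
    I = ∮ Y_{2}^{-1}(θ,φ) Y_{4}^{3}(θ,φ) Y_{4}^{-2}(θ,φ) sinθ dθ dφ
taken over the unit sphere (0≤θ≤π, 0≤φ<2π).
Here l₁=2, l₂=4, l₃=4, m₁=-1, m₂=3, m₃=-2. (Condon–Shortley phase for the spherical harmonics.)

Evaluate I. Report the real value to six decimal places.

-0.187702

Checks pass: Σm=0; 10 even; l₃=4∈[2,6].
(2·2+1)(2·4+1)(2·4+1) = 405
Δ: 2! 2! 6! / 11! → 1/13860
sum: t=0:+1/192 t=1:−1/36 t=2:+1/192 = -5/288
3j²(2 4 4; 0 0 0) = Δ·Π!·Σ² = 20/693  (sign -1)
sum: t=1:−1/1440 t=2:+1/240 = 1/288
3j²(2 4 4; -1 3 -2) = Δ·Π!·Σ² = 5/132  (sign +1)
combine: 4πI² = 405·20/693·5/132 = 375/847
take √, sign -1: I = -0.18770204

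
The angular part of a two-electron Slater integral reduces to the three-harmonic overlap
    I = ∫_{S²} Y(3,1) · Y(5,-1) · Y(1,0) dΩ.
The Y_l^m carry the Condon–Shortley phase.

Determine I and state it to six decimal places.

0.000000

triangle: need 2≤l₃≤8, have 1; I=0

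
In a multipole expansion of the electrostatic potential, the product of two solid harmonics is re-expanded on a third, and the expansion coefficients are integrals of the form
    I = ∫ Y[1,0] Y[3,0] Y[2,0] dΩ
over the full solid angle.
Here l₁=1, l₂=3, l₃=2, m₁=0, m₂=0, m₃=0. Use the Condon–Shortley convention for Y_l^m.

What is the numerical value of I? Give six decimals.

Rules hold: Σm=0, L=6 even, 2≤2≤4.
N = 3·7·5 = 105
Δ = 2!·0!·4!/7! = 1/105
Racah Σ t=1..1: t=1:−1/4 = -1/4
⇒ 3j(1 3 2; 0 0 0)² = 3/35, sgn -1
(m-triple is (0,0,0) — same symbol as above.)
4πI² = N·(3j₀)²·(3jₘ)² = 27/35
I = +1·√(0.771429/4π) = 0.24776670

0.247767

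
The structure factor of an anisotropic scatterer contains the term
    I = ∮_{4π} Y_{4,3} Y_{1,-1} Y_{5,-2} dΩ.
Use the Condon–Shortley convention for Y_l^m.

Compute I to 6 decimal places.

0.085055

Checks pass: Σm=0; 10 even; l₃=5∈[3,5].
(2·4+1)(2·1+1)(2·5+1) = 297
Δ: 0! 8! 2! / 11! → 1/495
sum: t=0:+1/576 = 1/576
3j²(4 1 5; 0 0 0) = Δ·Π!·Σ² = 5/99  (sign -1)
sum: t=0:+1/10080 = 1/10080
3j²(4 1 5; 3 -1 -2) = Δ·Π!·Σ² = 1/165  (sign -1)
combine: 4πI² = 297·5/99·1/165 = 1/11
take √, sign +1: I = 0.08505478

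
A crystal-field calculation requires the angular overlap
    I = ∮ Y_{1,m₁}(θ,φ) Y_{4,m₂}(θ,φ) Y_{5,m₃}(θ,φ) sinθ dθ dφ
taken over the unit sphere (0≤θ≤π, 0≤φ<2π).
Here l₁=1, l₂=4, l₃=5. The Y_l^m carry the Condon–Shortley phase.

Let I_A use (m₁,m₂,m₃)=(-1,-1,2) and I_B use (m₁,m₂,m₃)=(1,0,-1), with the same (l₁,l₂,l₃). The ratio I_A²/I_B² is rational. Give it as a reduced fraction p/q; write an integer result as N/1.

Shared (l₁,l₂,l₃)=(1,4,5): N and (l;000)² cancel in I_A²/I_B².
A: Δ = 0!·2!·8!/11! = 1/495; Racah Σ t=0..0: t=0:+1/1440 = 1/1440; ⇒ 3j(1 4 5; -1 -1 2)² = 7/165, sgn -1
B: Δ = 0!·2!·8!/11! = 1/495; Racah Σ t=0..0: t=0:+1/1152 = 1/1152; ⇒ 3j(1 4 5; 1 0 -1)² = 1/33, sgn +1
I_A²/I_B² = (7/165)/(1/33) = 7/5

7/5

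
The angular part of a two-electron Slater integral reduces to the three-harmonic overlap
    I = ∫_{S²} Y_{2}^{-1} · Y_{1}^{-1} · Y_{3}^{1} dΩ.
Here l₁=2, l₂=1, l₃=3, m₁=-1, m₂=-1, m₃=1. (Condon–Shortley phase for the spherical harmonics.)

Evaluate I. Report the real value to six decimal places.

0.000000

Σmᵢ = -1 ≠ 0, so the φ-integral vanishes; I = 0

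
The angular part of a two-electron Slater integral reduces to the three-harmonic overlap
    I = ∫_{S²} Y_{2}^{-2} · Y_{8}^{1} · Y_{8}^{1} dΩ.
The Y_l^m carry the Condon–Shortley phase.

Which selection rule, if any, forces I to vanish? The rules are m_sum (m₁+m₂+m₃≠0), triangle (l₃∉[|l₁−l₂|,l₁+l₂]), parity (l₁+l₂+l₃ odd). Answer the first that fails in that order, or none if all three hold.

none

azimuthal sum: -2 + 1 + 1 = 0  ✓
6 ≤ 8 ≤ 10 (triangle on l)  ✓
L = 2 + 8 + 8 = 18 (even)  ✓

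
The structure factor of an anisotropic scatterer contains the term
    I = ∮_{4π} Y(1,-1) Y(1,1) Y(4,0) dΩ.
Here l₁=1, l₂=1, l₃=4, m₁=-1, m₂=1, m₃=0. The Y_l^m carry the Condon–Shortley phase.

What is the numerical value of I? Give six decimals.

triangle: need 0≤l₃≤2, have 4; I=0

0.000000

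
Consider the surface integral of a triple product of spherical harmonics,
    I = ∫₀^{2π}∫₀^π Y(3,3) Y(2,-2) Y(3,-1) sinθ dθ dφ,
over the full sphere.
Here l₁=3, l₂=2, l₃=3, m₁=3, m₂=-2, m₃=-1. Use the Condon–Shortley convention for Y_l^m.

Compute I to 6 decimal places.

0.132981

Rules hold: Σm=0, L=8 even, 1≤3≤5.
N = 7·5·7 = 245
Δ = 2!·4!·2!/9! = 1/3780
Racah Σ t=0..2: t=0:+1/24 t=1:−1/4 t=2:+1/24 = -1/6
⇒ 3j(3 2 3; 0 0 0)² = 4/105, sgn +1
Racah Σ t=0..0: t=0:+1/96 = 1/96
⇒ 3j(3 2 3; 3 -2 -1)² = 1/42, sgn +1
4πI² = N·(3j₀)²·(3jₘ)² = 2/9
I = +1·√(0.222222/4π) = 0.13298076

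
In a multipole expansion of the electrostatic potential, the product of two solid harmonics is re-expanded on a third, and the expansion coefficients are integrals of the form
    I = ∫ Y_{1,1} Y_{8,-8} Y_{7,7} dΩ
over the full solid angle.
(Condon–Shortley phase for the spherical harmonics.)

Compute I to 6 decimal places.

0.335179

Rules hold: Σm=0, L=16 even, 7≤7≤9.
N = 3·17·15 = 765
Δ = 2!·0!·14!/17! = 1/2040
Racah Σ t=1..1: t=1:−1/25401600 = -1/25401600
⇒ 3j(1 8 7; 0 0 0)² = 8/255, sgn +1
Racah Σ t=0..0: t=0:+1/174356582400 = 1/174356582400
⇒ 3j(1 8 7; 1 -8 7)² = 1/17, sgn +1
4πI² = N·(3j₀)²·(3jₘ)² = 24/17
I = +1·√(1.41176/4π) = 0.33517856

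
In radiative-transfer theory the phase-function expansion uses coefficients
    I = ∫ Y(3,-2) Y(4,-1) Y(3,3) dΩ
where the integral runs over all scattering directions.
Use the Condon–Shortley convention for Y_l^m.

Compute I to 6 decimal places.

0.140463

m-sum 0 ✓  L=10 even ✓  1≤3≤7 ✓
Π(2lᵢ+1) = 7×9×7 = 441
triangle coeff Δ(3,4,3) = 1/34650
Σ_t [1,3]: t=1:−1/72 t=2:+1/16 t=3:−1/72 = 5/144
(3j)²=2/77 [(3 4 3; 0 0 0)], sign=-1
Σ_t [3,3]: t=3:−1/288 = -1/288
(3j)²=5/231 [(3 4 3; -2 -1 3)], sign=-1
⇒ 4πI² = 30/121
I = (+1)√(30/121/(4π)) = 0.14046335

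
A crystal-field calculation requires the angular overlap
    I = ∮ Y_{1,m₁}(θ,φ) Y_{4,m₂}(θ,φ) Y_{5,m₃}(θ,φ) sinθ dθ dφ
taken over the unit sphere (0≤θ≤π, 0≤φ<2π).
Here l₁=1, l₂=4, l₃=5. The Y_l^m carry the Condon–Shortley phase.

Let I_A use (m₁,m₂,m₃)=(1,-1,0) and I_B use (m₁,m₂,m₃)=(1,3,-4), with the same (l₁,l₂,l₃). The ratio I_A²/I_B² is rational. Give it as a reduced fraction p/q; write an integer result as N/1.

Same 1,4,5: normalisation and zero-m 3j drop out of the ratio.
A: Δ: 0! 2! 8! / 11! → 1/495; sum: t=0:+1/1440 = 1/1440; 3j²(1 4 5; 1 -1 0) = Δ·Π!·Σ² = 2/99  (sign -1)
B: Δ: 0! 2! 8! / 11! → 1/495; sum: t=0:+1/10080 = 1/10080; 3j²(1 4 5; 1 3 -4) = Δ·Π!·Σ² = 4/55  (sign -1)
I_A²/I_B² = (2/99)/(4/55) = 5/18

5/18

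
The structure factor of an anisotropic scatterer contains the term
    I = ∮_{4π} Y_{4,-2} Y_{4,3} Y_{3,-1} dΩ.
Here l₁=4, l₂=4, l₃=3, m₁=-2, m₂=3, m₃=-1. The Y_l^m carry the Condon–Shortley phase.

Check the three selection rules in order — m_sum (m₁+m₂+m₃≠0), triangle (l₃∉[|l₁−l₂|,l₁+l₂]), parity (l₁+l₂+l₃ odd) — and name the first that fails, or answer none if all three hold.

parity

m₁+m₂+m₃ = -2 + 3 − 1 = 0  ✓
triangle: |4−4|=0 ≤ l₃=3 ≤ 4+4=8  ✓
parity: l₁+l₂+l₃ = 11 is odd  ✗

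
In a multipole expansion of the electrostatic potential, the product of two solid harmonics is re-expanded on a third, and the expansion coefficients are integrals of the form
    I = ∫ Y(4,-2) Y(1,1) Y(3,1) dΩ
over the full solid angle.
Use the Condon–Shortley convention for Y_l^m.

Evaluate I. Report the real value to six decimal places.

Checks pass: Σm=0; 8 even; l₃=3∈[3,5].
(2·4+1)(2·1+1)(2·3+1) = 189
Δ: 2! 6! 0! / 9! → 1/252
sum: t=1:−1/36 = -1/36
3j²(4 1 3; 0 0 0) = Δ·Π!·Σ² = 4/63  (sign +1)
sum: t=2:+1/96 = 1/96
3j²(4 1 3; -2 1 1) = Δ·Π!·Σ² = 5/84  (sign +1)
combine: 4πI² = 189·4/63·5/84 = 5/7
take √, sign +1: I = 0.23841361

0.238414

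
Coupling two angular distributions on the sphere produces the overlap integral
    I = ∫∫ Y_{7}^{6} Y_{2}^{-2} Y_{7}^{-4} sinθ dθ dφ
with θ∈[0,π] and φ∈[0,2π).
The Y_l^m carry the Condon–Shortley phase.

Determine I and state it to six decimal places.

-0.106948

m-sum 0 ✓  L=16 even ✓  5≤7≤9 ✓
Π(2lᵢ+1) = 15×5×15 = 1125
triangle coeff Δ(7,2,7) = 1/185640
Σ_t [0,2]: t=0:+1/2419200 t=1:−1/518400 t=2:+1/2419200 = -1/907200
(3j)²=56/3315 [(7 2 7; 0 0 0)], sign=+1
Σ_t [0,0]: t=0:+1/159667200 = 1/159667200
(3j)²=9/1190 [(7 2 7; 6 -2 -4)], sign=-1
⇒ 4πI² = 540/3757
I = (-1)√(540/3757/(4π)) = -0.10694768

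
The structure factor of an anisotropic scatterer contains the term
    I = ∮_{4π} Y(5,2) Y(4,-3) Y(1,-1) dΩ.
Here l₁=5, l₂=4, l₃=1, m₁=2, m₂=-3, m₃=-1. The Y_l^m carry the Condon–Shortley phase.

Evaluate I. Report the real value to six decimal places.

m-sum = 2 − 3 − 1 = -2 ≠ 0 ⇒ I = 0

0.000000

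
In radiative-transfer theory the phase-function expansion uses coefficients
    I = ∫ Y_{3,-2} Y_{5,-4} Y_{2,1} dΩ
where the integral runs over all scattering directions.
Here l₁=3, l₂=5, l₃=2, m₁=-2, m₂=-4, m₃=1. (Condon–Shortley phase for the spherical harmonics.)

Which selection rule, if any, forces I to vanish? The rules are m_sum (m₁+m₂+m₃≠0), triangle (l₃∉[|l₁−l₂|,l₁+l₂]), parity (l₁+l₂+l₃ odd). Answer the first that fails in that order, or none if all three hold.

m_sum

azimuthal sum: -2 − 4 + 1 = -5  ✗
2 ≤ 2 ≤ 8 (triangle on l)
L = 3 + 5 + 2 = 10 (even)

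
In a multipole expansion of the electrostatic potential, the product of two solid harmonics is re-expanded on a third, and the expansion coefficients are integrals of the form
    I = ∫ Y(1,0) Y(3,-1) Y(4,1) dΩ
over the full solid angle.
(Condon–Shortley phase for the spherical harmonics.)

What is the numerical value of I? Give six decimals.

-0.238414

Rules hold: Σm=0, L=8 even, 2≤4≤4.
N = 3·7·9 = 189
Δ = 0!·2!·6!/9! = 1/252
Racah Σ t=0..0: t=0:+1/36 = 1/36
⇒ 3j(1 3 4; 0 0 0)² = 4/63, sgn +1
Racah Σ t=0..0: t=0:+1/48 = 1/48
⇒ 3j(1 3 4; 0 -1 1)² = 5/84, sgn -1
4πI² = N·(3j₀)²·(3jₘ)² = 5/7
I = -1·√(0.714286/4π) = -0.23841361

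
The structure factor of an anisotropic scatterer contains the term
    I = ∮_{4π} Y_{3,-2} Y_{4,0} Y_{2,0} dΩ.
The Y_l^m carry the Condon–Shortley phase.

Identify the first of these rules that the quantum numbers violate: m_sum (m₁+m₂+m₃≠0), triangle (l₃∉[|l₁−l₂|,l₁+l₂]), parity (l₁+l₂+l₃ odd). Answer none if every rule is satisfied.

m_sum

m₁+m₂+m₃ = -2 + 0 + 0 = -2  ✗
triangle: |3−4|=1 ≤ l₃=2 ≤ 3+4=7
parity: l₁+l₂+l₃ = 9 is odd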